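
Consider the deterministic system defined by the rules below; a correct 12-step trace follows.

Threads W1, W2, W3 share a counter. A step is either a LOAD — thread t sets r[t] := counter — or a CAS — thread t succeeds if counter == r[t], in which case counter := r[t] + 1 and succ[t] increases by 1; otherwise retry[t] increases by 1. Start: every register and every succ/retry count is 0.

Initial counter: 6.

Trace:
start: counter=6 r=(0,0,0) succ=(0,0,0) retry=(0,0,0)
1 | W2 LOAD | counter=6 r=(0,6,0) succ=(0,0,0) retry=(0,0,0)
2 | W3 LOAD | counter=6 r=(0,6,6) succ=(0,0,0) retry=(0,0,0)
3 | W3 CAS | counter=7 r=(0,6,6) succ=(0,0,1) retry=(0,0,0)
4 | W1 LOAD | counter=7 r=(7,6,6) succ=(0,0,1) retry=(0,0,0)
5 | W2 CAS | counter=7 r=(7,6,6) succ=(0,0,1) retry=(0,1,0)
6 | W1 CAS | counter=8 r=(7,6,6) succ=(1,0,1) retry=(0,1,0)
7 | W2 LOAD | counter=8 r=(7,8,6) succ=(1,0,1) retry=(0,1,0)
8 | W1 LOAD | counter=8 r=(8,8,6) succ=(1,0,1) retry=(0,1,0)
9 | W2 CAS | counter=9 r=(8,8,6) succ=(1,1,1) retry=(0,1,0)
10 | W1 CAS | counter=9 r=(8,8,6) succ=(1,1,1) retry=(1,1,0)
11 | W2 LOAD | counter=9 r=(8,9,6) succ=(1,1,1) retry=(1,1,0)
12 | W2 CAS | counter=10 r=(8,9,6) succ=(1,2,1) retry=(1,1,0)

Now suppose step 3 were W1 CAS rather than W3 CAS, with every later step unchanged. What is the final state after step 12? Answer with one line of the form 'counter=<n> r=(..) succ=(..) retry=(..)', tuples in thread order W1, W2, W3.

counter=9 r=(7,8,6) succ=(0,3,0) retry=(3,0,0)

(re-executing from step 3 with the substitution; state before step 3: counter=6 r=(0,6,6) succ=(0,0,0) retry=(0,0,0))
3 | W1 CAS | counter=6 r=(0,6,6) succ=(0,0,0) retry=(1,0,0)
4 | W1 LOAD | counter=6 r=(6,6,6) succ=(0,0,0) retry=(1,0,0)
5 | W2 CAS | counter=7 r=(6,6,6) succ=(0,1,0) retry=(1,0,0)
6 | W1 CAS | counter=7 r=(6,6,6) succ=(0,1,0) retry=(2,0,0)
7 | W2 LOAD | counter=7 r=(6,7,6) succ=(0,1,0) retry=(2,0,0)
8 | W1 LOAD | counter=7 r=(7,7,6) succ=(0,1,0) retry=(2,0,0)
9 | W2 CAS | counter=8 r=(7,7,6) succ=(0,2,0) retry=(2,0,0)
10 | W1 CAS | counter=8 r=(7,7,6) succ=(0,2,0) retry=(3,0,0)
11 | W2 LOAD | counter=8 r=(7,8,6) succ=(0,2,0) retry=(3,0,0)
12 | W2 CAS | counter=9 r=(7,8,6) succ=(0,3,0) retry=(3,0,0)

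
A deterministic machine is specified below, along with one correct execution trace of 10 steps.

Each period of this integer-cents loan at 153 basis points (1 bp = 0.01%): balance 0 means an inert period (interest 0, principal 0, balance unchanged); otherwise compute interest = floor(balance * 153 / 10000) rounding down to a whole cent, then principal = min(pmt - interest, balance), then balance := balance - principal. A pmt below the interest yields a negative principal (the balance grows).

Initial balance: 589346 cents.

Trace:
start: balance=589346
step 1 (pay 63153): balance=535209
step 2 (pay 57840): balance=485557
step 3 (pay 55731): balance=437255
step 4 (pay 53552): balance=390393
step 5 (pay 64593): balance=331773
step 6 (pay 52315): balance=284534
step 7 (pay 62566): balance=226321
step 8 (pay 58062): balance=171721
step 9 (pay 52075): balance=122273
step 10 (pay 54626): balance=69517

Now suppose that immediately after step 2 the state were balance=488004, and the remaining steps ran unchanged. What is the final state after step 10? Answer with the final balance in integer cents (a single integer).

state after step 2 := balance=488004
step 3 (pay 55731): balance=439739
step 4 (pay 53552): balance=392915
step 5 (pay 64593): balance=334333
step 6 (pay 52315): balance=287133
step 7 (pay 62566): balance=228960
step 8 (pay 58062): balance=174401
step 9 (pay 52075): balance=124994
step 10 (pay 54626): balance=72280

72280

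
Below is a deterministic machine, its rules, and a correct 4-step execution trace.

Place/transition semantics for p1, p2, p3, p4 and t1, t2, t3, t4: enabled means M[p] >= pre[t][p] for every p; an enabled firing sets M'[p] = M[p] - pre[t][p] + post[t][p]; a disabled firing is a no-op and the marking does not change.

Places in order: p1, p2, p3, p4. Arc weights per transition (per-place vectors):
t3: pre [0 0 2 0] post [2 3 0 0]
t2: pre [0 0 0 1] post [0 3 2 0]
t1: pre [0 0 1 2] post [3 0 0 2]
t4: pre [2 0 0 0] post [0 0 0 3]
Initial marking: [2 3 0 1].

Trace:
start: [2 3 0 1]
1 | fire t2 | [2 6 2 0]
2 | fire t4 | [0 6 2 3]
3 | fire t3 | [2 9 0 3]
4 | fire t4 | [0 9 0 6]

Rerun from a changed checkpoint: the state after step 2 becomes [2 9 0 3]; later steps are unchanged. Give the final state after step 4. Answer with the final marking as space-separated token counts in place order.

0 9 0 6

state after step 2 := [2 9 0 3]
3 | fire t3 | [2 9 0 3]
4 | fire t4 | [0 9 0 6]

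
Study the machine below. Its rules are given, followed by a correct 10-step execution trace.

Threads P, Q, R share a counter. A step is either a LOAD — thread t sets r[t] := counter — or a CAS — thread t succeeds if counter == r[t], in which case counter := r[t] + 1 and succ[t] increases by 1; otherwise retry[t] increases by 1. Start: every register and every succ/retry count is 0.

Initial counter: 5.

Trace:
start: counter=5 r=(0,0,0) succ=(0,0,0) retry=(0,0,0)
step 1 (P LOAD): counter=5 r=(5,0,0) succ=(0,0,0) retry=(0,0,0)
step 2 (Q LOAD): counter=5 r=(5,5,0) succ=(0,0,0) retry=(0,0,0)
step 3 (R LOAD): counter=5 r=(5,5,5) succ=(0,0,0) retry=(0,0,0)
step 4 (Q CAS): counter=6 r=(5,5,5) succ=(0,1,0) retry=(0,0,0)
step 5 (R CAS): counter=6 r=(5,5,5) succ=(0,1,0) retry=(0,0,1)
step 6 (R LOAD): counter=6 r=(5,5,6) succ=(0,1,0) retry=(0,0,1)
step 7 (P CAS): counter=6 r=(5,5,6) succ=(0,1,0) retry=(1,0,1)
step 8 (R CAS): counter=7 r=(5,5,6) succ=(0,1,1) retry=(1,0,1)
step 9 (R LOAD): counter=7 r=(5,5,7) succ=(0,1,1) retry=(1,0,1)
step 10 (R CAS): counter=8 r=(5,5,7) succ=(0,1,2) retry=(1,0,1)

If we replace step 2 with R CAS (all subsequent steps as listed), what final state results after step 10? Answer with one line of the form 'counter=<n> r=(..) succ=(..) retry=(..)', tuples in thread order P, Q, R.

(re-executing from step 2 with the substitution; state before step 2: counter=5 r=(5,0,0) succ=(0,0,0) retry=(0,0,0))
step 2 (R CAS): counter=5 r=(5,0,0) succ=(0,0,0) retry=(0,0,1)
step 3 (R LOAD): counter=5 r=(5,0,5) succ=(0,0,0) retry=(0,0,1)
step 4 (Q CAS): counter=5 r=(5,0,5) succ=(0,0,0) retry=(0,1,1)
step 5 (R CAS): counter=6 r=(5,0,5) succ=(0,0,1) retry=(0,1,1)
step 6 (R LOAD): counter=6 r=(5,0,6) succ=(0,0,1) retry=(0,1,1)
step 7 (P CAS): counter=6 r=(5,0,6) succ=(0,0,1) retry=(1,1,1)
step 8 (R CAS): counter=7 r=(5,0,6) succ=(0,0,2) retry=(1,1,1)
step 9 (R LOAD): counter=7 r=(5,0,7) succ=(0,0,2) retry=(1,1,1)
step 10 (R CAS): counter=8 r=(5,0,7) succ=(0,0,3) retry=(1,1,1)

counter=8 r=(5,0,7) succ=(0,0,3) retry=(1,1,1)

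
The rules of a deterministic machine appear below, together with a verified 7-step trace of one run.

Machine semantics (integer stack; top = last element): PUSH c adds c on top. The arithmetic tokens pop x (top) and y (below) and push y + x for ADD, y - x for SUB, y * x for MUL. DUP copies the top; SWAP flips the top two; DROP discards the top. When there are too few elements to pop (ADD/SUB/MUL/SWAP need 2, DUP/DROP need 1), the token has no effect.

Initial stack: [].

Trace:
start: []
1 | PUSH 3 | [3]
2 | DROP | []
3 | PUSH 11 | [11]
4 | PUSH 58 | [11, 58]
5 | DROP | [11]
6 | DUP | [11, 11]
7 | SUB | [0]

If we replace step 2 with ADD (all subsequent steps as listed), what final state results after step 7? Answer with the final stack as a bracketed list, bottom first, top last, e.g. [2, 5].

[3, 0]

(re-executing from step 2 with the substitution; state before step 2: [3])
2 | ADD | [3]
3 | PUSH 11 | [3, 11]
4 | PUSH 58 | [3, 11, 58]
5 | DROP | [3, 11]
6 | DUP | [3, 11, 11]
7 | SUB | [3, 0]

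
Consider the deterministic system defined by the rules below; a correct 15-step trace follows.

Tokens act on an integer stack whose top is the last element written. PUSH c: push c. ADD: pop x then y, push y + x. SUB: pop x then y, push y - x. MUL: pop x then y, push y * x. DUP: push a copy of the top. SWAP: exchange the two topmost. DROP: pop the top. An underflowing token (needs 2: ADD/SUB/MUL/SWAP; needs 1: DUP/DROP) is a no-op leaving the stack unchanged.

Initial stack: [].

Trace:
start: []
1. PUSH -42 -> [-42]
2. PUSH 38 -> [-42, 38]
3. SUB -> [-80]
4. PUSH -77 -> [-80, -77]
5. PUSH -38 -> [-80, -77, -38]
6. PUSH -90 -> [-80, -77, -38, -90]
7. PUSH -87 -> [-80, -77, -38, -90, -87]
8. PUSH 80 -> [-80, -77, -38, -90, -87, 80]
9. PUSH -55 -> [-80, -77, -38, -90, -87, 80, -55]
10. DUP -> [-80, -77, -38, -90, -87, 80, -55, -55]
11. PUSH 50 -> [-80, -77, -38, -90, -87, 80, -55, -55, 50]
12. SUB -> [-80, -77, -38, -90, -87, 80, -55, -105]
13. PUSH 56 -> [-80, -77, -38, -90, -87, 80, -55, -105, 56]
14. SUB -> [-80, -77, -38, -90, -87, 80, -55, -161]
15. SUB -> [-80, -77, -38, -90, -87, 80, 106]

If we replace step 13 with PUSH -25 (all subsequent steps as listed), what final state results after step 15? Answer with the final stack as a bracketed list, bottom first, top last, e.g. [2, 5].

(re-executing from step 13 with the substitution; state before step 13: [-80, -77, -38, -90, -87, 80, -55, -105])
13. PUSH -25 -> [-80, -77, -38, -90, -87, 80, -55, -105, -25]
14. SUB -> [-80, -77, -38, -90, -87, 80, -55, -80]
15. SUB -> [-80, -77, -38, -90, -87, 80, 25]

[-80, -77, -38, -90, -87, 80, 25]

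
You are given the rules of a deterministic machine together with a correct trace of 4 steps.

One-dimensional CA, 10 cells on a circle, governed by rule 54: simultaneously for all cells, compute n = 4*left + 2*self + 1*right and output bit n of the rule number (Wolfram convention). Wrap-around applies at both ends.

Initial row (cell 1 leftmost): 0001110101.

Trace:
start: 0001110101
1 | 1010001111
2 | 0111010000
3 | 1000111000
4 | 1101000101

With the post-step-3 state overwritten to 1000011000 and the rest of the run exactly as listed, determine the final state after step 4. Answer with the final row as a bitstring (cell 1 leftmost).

state after step 3 := 1000011000
4 | 1100100101

1100100101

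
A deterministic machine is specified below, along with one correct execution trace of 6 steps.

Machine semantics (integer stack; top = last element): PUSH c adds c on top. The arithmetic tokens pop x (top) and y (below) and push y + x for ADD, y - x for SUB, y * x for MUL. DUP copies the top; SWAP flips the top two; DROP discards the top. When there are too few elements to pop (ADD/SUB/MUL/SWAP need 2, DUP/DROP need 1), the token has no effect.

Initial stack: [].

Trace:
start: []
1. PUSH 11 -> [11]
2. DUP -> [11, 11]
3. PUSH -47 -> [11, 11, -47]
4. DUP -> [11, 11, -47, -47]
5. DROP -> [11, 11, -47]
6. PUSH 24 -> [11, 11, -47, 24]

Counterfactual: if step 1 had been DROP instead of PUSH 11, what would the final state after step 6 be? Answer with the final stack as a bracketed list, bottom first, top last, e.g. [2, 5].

(re-executing from step 1 with the substitution; state before step 1: [])
1. DROP -> []
2. DUP -> []
3. PUSH -47 -> [-47]
4. DUP -> [-47, -47]
5. DROP -> [-47]
6. PUSH 24 -> [-47, 24]

[-47, 24]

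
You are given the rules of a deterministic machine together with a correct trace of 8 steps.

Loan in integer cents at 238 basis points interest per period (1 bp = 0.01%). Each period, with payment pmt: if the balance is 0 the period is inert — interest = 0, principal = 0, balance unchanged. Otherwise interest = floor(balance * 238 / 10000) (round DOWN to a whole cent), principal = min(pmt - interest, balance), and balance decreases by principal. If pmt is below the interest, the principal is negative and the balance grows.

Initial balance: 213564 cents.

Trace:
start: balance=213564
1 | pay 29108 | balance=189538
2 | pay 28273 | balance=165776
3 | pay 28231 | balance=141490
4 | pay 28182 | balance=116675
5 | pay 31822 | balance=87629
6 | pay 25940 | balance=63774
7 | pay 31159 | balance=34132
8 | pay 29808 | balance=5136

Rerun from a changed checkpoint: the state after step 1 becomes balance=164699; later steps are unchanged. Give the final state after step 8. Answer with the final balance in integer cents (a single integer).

0

state after step 1 := balance=164699
2 | pay 28273 | balance=140345
3 | pay 28231 | balance=115454
4 | pay 28182 | balance=90019
5 | pay 31822 | balance=60339
6 | pay 25940 | balance=35835
7 | pay 31159 | balance=5528
8 | pay 29808 | balance=0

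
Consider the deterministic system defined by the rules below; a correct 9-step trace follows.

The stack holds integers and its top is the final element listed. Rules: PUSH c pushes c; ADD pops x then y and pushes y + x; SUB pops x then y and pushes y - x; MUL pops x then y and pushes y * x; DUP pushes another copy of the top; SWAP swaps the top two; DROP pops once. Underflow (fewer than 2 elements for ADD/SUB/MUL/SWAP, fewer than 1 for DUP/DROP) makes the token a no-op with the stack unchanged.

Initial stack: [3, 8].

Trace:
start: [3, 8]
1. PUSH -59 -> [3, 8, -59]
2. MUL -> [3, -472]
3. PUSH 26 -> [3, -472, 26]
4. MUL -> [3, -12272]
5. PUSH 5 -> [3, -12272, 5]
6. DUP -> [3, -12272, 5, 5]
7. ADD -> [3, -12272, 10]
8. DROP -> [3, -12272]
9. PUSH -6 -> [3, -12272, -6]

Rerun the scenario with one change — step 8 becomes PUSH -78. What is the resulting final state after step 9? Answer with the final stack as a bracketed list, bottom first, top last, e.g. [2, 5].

(re-executing from step 8 with the substitution; state before step 8: [3, -12272, 10])
8. PUSH -78 -> [3, -12272, 10, -78]
9. PUSH -6 -> [3, -12272, 10, -78, -6]

[3, -12272, 10, -78, -6]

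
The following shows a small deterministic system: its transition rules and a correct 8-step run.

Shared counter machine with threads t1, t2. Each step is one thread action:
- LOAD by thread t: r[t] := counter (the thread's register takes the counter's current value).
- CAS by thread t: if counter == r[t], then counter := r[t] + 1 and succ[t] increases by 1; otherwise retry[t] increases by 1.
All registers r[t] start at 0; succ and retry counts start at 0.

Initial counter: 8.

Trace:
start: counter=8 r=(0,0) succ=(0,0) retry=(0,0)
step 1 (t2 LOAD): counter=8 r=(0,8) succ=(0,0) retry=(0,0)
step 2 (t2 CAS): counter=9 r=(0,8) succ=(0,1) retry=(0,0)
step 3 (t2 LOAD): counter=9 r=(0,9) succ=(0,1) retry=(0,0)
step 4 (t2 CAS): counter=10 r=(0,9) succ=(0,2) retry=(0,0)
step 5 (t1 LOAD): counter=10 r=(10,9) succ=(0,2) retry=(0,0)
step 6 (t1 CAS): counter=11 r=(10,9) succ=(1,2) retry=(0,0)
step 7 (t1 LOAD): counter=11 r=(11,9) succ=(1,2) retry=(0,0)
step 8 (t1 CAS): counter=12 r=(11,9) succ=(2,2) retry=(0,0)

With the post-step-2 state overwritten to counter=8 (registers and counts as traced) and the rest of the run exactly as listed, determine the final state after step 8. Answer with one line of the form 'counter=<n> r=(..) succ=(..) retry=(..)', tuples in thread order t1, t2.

state after step 2 := counter=8 r=(0,8) succ=(0,1) retry=(0,0)
step 3 (t2 LOAD): counter=8 r=(0,8) succ=(0,1) retry=(0,0)
step 4 (t2 CAS): counter=9 r=(0,8) succ=(0,2) retry=(0,0)
step 5 (t1 LOAD): counter=9 r=(9,8) succ=(0,2) retry=(0,0)
step 6 (t1 CAS): counter=10 r=(9,8) succ=(1,2) retry=(0,0)
step 7 (t1 LOAD): counter=10 r=(10,8) succ=(1,2) retry=(0,0)
step 8 (t1 CAS): counter=11 r=(10,8) succ=(2,2) retry=(0,0)

counter=11 r=(10,8) succ=(2,2) retry=(0,0)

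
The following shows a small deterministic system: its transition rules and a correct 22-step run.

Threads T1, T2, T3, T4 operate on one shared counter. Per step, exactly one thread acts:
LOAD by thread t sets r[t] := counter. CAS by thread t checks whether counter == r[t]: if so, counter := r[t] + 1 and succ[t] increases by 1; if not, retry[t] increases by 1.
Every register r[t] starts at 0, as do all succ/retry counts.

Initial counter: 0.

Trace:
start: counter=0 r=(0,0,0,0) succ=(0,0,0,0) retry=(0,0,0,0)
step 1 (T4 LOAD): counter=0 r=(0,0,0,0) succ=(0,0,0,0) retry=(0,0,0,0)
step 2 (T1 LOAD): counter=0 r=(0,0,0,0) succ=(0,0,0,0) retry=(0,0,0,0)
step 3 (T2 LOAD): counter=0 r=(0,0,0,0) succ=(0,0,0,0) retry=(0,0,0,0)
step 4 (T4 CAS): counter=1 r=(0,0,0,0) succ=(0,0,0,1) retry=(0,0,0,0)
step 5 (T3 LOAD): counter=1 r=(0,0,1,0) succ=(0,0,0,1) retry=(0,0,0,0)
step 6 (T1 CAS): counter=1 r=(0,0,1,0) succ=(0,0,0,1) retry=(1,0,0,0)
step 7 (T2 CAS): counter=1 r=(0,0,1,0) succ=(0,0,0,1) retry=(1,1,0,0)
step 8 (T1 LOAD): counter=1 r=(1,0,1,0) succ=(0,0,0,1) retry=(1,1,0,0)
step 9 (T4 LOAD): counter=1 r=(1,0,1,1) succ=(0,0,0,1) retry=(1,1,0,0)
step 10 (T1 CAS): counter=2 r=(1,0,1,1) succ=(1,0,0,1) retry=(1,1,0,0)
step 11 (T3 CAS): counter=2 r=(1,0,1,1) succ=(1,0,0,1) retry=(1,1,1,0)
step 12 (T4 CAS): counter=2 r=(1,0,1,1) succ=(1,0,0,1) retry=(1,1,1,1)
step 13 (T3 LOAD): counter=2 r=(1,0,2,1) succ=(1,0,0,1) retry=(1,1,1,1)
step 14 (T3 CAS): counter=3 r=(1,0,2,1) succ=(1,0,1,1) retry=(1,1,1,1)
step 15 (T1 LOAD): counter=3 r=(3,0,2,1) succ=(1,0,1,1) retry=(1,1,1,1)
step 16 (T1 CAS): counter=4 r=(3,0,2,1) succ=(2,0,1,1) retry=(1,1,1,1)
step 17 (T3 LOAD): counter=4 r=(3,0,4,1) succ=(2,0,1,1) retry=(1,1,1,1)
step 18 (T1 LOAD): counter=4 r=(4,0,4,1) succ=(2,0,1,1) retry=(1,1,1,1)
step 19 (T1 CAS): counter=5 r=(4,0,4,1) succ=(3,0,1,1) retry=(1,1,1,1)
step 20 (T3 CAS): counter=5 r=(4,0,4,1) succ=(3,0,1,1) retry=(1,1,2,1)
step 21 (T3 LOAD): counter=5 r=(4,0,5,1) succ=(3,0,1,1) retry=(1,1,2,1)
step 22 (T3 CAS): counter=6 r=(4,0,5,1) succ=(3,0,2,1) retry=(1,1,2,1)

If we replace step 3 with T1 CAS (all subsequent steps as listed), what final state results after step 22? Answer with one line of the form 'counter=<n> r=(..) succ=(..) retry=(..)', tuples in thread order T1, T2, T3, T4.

(re-executing from step 3 with the substitution; state before step 3: counter=0 r=(0,0,0,0) succ=(0,0,0,0) retry=(0,0,0,0))
step 3 (T1 CAS): counter=1 r=(0,0,0,0) succ=(1,0,0,0) retry=(0,0,0,0)
step 4 (T4 CAS): counter=1 r=(0,0,0,0) succ=(1,0,0,0) retry=(0,0,0,1)
step 5 (T3 LOAD): counter=1 r=(0,0,1,0) succ=(1,0,0,0) retry=(0,0,0,1)
step 6 (T1 CAS): counter=1 r=(0,0,1,0) succ=(1,0,0,0) retry=(1,0,0,1)
step 7 (T2 CAS): counter=1 r=(0,0,1,0) succ=(1,0,0,0) retry=(1,1,0,1)
step 8 (T1 LOAD): counter=1 r=(1,0,1,0) succ=(1,0,0,0) retry=(1,1,0,1)
step 9 (T4 LOAD): counter=1 r=(1,0,1,1) succ=(1,0,0,0) retry=(1,1,0,1)
step 10 (T1 CAS): counter=2 r=(1,0,1,1) succ=(2,0,0,0) retry=(1,1,0,1)
step 11 (T3 CAS): counter=2 r=(1,0,1,1) succ=(2,0,0,0) retry=(1,1,1,1)
step 12 (T4 CAS): counter=2 r=(1,0,1,1) succ=(2,0,0,0) retry=(1,1,1,2)
step 13 (T3 LOAD): counter=2 r=(1,0,2,1) succ=(2,0,0,0) retry=(1,1,1,2)
step 14 (T3 CAS): counter=3 r=(1,0,2,1) succ=(2,0,1,0) retry=(1,1,1,2)
step 15 (T1 LOAD): counter=3 r=(3,0,2,1) succ=(2,0,1,0) retry=(1,1,1,2)
step 16 (T1 CAS): counter=4 r=(3,0,2,1) succ=(3,0,1,0) retry=(1,1,1,2)
step 17 (T3 LOAD): counter=4 r=(3,0,4,1) succ=(3,0,1,0) retry=(1,1,1,2)
step 18 (T1 LOAD): counter=4 r=(4,0,4,1) succ=(3,0,1,0) retry=(1,1,1,2)
step 19 (T1 CAS): counter=5 r=(4,0,4,1) succ=(4,0,1,0) retry=(1,1,1,2)
step 20 (T3 CAS): counter=5 r=(4,0,4,1) succ=(4,0,1,0) retry=(1,1,2,2)
step 21 (T3 LOAD): counter=5 r=(4,0,5,1) succ=(4,0,1,0) retry=(1,1,2,2)
step 22 (T3 CAS): counter=6 r=(4,0,5,1) succ=(4,0,2,0) retry=(1,1,2,2)

counter=6 r=(4,0,5,1) succ=(4,0,2,0) retry=(1,1,2,2)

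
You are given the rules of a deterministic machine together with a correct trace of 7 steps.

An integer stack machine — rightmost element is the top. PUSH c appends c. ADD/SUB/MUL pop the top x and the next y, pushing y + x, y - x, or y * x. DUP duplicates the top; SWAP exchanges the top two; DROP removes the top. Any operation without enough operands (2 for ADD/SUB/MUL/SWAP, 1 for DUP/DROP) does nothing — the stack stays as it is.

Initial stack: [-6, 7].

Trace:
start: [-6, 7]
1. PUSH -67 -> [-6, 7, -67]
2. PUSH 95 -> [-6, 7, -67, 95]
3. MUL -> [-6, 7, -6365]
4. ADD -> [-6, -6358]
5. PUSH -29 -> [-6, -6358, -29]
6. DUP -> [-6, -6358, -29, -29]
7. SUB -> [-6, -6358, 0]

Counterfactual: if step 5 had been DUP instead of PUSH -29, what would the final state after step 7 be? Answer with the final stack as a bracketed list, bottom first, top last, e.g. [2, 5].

(re-executing from step 5 with the substitution; state before step 5: [-6, -6358])
5. DUP -> [-6, -6358, -6358]
6. DUP -> [-6, -6358, -6358, -6358]
7. SUB -> [-6, -6358, 0]

[-6, -6358, 0]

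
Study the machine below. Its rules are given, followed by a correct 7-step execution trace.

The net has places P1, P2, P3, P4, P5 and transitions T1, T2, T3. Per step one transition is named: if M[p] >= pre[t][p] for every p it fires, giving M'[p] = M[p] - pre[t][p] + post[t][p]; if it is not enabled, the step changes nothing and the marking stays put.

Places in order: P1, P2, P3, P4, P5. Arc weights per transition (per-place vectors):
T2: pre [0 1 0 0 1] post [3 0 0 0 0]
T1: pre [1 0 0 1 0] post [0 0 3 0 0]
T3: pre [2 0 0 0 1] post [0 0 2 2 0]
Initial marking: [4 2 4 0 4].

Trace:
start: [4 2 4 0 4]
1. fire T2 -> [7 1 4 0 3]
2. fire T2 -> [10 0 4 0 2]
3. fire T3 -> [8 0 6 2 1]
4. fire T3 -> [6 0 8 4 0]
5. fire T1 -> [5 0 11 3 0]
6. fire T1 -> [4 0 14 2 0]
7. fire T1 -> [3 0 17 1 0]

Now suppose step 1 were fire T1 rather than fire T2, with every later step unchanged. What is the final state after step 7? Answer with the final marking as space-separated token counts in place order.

(re-executing from step 1 with the substitution; state before step 1: [4 2 4 0 4])
1. fire T1 -> [4 2 4 0 4]
2. fire T2 -> [7 1 4 0 3]
3. fire T3 -> [5 1 6 2 2]
4. fire T3 -> [3 1 8 4 1]
5. fire T1 -> [2 1 11 3 1]
6. fire T1 -> [1 1 14 2 1]
7. fire T1 -> [0 1 17 1 1]

0 1 17 1 1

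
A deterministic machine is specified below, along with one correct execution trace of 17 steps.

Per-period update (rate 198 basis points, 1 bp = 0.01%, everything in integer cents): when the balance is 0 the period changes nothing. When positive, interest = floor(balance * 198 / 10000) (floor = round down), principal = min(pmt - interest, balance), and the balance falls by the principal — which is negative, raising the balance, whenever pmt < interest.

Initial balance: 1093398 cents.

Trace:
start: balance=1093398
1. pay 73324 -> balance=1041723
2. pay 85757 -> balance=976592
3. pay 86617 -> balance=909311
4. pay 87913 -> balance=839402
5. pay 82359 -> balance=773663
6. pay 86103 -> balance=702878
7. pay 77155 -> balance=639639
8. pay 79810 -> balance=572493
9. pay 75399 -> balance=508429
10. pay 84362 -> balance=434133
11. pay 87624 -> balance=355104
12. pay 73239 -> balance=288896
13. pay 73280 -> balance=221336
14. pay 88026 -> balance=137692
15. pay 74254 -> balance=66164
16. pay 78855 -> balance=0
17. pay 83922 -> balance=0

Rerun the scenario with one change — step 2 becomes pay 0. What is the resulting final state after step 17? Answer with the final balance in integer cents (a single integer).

(re-executing from step 2 with the substitution; state before step 2: balance=1041723)
2. pay 0 -> balance=1062349
3. pay 86617 -> balance=996766
4. pay 87913 -> balance=928588
5. pay 82359 -> balance=864615
6. pay 86103 -> balance=795631
7. pay 77155 -> balance=734229
8. pay 79810 -> balance=668956
9. pay 75399 -> balance=606802
10. pay 84362 -> balance=534454
11. pay 87624 -> balance=457412
12. pay 73239 -> balance=393229
13. pay 73280 -> balance=327734
14. pay 88026 -> balance=246197
15. pay 74254 -> balance=176817
16. pay 78855 -> balance=101462
17. pay 83922 -> balance=19548

19548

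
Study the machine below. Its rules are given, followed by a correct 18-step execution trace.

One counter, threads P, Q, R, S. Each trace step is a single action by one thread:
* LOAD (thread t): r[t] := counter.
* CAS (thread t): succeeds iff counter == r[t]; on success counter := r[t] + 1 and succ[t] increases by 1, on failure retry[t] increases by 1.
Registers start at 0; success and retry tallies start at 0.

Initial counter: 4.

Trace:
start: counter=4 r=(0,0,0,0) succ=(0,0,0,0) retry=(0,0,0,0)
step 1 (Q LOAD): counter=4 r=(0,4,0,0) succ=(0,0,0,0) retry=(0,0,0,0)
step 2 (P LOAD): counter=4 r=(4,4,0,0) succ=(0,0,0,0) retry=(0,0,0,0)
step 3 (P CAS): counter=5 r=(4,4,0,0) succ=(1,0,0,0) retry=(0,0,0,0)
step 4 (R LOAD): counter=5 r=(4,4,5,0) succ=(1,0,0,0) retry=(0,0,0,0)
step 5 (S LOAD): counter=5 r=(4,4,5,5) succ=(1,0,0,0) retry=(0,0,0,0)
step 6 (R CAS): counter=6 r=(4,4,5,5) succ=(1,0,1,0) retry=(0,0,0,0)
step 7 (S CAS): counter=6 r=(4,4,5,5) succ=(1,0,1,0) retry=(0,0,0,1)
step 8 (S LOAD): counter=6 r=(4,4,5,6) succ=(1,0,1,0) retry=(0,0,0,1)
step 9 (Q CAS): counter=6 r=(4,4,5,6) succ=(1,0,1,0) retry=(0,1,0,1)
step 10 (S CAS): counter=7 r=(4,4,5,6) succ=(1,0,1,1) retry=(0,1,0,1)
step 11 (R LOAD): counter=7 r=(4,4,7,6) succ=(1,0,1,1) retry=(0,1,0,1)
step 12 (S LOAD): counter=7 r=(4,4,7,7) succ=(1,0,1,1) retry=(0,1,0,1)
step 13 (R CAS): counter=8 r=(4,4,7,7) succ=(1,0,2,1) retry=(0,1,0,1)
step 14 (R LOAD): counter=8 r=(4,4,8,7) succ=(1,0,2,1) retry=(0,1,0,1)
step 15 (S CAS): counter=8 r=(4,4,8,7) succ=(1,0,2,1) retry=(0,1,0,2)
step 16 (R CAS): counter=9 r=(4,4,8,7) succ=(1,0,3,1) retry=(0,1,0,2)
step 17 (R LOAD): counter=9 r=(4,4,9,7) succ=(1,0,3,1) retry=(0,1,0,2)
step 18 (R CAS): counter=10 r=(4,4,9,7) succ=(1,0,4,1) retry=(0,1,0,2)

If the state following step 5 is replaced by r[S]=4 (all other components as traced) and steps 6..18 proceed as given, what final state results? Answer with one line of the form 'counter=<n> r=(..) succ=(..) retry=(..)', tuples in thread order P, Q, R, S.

counter=10 r=(4,4,9,7) succ=(1,0,4,1) retry=(0,1,0,2)

state after step 5 := counter=5 r=(4,4,5,4) succ=(1,0,0,0) retry=(0,0,0,0)
step 6 (R CAS): counter=6 r=(4,4,5,4) succ=(1,0,1,0) retry=(0,0,0,0)
step 7 (S CAS): counter=6 r=(4,4,5,4) succ=(1,0,1,0) retry=(0,0,0,1)
step 8 (S LOAD): counter=6 r=(4,4,5,6) succ=(1,0,1,0) retry=(0,0,0,1)
step 9 (Q CAS): counter=6 r=(4,4,5,6) succ=(1,0,1,0) retry=(0,1,0,1)
step 10 (S CAS): counter=7 r=(4,4,5,6) succ=(1,0,1,1) retry=(0,1,0,1)
step 11 (R LOAD): counter=7 r=(4,4,7,6) succ=(1,0,1,1) retry=(0,1,0,1)
step 12 (S LOAD): counter=7 r=(4,4,7,7) succ=(1,0,1,1) retry=(0,1,0,1)
step 13 (R CAS): counter=8 r=(4,4,7,7) succ=(1,0,2,1) retry=(0,1,0,1)
step 14 (R LOAD): counter=8 r=(4,4,8,7) succ=(1,0,2,1) retry=(0,1,0,1)
step 15 (S CAS): counter=8 r=(4,4,8,7) succ=(1,0,2,1) retry=(0,1,0,2)
step 16 (R CAS): counter=9 r=(4,4,8,7) succ=(1,0,3,1) retry=(0,1,0,2)
step 17 (R LOAD): counter=9 r=(4,4,9,7) succ=(1,0,3,1) retry=(0,1,0,2)
step 18 (R CAS): counter=10 r=(4,4,9,7) succ=(1,0,4,1) retry=(0,1,0,2)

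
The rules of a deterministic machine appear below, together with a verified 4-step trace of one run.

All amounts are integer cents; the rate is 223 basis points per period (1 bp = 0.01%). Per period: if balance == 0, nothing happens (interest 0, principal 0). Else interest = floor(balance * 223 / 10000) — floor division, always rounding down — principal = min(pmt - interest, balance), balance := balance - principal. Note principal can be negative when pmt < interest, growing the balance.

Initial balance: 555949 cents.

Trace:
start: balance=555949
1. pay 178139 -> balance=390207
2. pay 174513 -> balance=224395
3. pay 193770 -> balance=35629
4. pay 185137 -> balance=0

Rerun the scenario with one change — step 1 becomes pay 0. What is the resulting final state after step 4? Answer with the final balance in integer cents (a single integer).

41611

(re-executing from step 1 with the substitution; state before step 1: balance=555949)
1. pay 0 -> balance=568346
2. pay 174513 -> balance=406507
3. pay 193770 -> balance=221802
4. pay 185137 -> balance=41611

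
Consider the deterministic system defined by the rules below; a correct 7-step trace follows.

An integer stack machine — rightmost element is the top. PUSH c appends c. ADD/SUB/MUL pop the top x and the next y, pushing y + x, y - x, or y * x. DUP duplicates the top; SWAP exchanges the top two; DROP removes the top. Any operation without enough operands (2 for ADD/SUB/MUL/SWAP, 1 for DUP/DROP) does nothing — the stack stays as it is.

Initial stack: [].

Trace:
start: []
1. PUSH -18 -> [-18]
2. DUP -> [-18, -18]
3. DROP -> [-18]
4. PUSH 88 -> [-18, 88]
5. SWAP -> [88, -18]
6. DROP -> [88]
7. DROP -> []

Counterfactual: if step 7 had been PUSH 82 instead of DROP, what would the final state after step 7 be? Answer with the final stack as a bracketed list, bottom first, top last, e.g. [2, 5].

[88, 82]

(re-executing from step 7 with the substitution; state before step 7: [88])
7. PUSH 82 -> [88, 82]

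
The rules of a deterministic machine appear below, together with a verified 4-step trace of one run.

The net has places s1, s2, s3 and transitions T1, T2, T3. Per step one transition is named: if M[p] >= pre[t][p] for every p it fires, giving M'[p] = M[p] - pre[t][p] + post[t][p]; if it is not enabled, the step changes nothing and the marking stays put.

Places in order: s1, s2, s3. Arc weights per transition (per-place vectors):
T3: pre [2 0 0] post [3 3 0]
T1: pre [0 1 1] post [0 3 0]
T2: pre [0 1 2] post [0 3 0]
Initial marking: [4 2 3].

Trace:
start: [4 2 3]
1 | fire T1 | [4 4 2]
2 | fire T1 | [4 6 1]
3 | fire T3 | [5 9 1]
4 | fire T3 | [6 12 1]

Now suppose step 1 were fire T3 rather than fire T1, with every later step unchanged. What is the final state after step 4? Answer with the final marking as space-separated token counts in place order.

(re-executing from step 1 with the substitution; state before step 1: [4 2 3])
1 | fire T3 | [5 5 3]
2 | fire T1 | [5 7 2]
3 | fire T3 | [6 10 2]
4 | fire T3 | [7 13 2]

7 13 2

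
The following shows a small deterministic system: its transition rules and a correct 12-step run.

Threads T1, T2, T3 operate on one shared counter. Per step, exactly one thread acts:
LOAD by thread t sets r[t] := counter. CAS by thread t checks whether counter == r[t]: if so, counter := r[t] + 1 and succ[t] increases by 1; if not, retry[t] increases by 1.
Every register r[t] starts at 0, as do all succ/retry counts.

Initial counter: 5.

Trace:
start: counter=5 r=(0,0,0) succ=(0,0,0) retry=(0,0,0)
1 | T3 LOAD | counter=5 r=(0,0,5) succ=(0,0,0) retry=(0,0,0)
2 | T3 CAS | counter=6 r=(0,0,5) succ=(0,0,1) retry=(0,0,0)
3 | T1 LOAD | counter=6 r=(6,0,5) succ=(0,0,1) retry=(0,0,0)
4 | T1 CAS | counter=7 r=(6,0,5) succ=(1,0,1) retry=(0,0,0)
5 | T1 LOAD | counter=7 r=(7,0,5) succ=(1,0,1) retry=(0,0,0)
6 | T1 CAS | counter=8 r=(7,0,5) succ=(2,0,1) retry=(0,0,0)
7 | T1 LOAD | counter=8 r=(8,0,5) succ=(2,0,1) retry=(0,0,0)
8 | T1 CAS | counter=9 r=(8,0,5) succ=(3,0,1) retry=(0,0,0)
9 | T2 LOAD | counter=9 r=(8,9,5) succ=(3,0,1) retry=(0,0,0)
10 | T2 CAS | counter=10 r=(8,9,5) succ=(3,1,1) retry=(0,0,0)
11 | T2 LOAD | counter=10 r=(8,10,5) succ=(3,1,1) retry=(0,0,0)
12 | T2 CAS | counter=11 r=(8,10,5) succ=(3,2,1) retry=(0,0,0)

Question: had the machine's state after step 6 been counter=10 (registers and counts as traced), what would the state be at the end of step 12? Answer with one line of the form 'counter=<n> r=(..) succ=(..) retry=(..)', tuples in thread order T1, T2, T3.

state after step 6 := counter=10 r=(7,0,5) succ=(2,0,1) retry=(0,0,0)
7 | T1 LOAD | counter=10 r=(10,0,5) succ=(2,0,1) retry=(0,0,0)
8 | T1 CAS | counter=11 r=(10,0,5) succ=(3,0,1) retry=(0,0,0)
9 | T2 LOAD | counter=11 r=(10,11,5) succ=(3,0,1) retry=(0,0,0)
10 | T2 CAS | counter=12 r=(10,11,5) succ=(3,1,1) retry=(0,0,0)
11 | T2 LOAD | counter=12 r=(10,12,5) succ=(3,1,1) retry=(0,0,0)
12 | T2 CAS | counter=13 r=(10,12,5) succ=(3,2,1) retry=(0,0,0)

counter=13 r=(10,12,5) succ=(3,2,1) retry=(0,0,0)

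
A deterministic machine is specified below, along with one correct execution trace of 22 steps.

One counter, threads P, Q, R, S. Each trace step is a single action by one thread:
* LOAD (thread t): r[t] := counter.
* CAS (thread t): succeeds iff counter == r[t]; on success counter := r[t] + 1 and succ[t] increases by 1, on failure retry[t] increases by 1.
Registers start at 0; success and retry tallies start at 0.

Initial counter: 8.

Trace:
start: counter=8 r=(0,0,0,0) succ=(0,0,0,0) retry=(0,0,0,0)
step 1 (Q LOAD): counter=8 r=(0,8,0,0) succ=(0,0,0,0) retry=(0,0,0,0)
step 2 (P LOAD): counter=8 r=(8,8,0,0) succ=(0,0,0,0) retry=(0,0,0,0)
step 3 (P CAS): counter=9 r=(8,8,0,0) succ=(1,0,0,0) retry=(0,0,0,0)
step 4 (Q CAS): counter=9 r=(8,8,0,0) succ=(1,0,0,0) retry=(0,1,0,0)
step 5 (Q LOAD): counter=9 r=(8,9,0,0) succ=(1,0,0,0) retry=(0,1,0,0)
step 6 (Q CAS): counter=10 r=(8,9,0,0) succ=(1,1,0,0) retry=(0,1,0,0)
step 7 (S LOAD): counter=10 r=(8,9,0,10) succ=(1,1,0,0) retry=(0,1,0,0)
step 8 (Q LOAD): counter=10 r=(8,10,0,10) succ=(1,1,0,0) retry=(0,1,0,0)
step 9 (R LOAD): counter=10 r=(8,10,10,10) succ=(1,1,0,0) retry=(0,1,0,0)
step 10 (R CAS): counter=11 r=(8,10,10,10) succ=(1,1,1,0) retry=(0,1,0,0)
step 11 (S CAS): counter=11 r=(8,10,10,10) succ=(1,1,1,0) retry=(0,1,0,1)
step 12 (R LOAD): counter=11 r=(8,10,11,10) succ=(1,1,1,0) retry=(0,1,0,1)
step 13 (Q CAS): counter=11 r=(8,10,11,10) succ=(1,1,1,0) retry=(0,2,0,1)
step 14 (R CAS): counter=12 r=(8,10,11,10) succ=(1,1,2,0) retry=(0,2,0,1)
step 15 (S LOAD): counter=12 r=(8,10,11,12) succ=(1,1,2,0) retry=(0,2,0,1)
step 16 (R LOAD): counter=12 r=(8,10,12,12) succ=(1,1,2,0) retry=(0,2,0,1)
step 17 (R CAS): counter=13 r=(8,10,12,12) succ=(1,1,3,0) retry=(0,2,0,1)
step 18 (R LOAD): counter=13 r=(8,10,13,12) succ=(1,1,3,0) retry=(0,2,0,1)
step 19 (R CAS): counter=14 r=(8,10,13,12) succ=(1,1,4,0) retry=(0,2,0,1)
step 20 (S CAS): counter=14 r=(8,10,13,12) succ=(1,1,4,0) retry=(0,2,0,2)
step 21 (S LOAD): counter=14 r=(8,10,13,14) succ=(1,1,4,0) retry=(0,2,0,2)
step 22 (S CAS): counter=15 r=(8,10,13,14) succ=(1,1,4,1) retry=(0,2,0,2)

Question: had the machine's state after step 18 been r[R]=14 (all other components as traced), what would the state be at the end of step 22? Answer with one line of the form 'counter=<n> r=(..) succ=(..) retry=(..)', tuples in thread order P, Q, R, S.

counter=14 r=(8,10,14,13) succ=(1,1,3,1) retry=(0,2,1,2)

state after step 18 := counter=13 r=(8,10,14,12) succ=(1,1,3,0) retry=(0,2,0,1)
step 19 (R CAS): counter=13 r=(8,10,14,12) succ=(1,1,3,0) retry=(0,2,1,1)
step 20 (S CAS): counter=13 r=(8,10,14,12) succ=(1,1,3,0) retry=(0,2,1,2)
step 21 (S LOAD): counter=13 r=(8,10,14,13) succ=(1,1,3,0) retry=(0,2,1,2)
step 22 (S CAS): counter=14 r=(8,10,14,13) succ=(1,1,3,1) retry=(0,2,1,2)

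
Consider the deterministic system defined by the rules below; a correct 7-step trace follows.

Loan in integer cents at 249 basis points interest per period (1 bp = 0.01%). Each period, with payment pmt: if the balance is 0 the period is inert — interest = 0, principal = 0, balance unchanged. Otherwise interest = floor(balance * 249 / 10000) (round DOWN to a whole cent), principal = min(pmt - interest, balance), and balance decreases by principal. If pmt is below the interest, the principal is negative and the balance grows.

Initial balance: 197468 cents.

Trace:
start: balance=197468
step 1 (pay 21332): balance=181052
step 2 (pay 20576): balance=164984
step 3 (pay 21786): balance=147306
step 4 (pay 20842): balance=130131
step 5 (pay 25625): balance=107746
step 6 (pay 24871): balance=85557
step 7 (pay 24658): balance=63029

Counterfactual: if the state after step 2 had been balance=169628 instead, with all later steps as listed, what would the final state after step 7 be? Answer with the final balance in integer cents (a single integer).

state after step 2 := balance=169628
step 3 (pay 21786): balance=152065
step 4 (pay 20842): balance=135009
step 5 (pay 25625): balance=112745
step 6 (pay 24871): balance=90681
step 7 (pay 24658): balance=68280

68280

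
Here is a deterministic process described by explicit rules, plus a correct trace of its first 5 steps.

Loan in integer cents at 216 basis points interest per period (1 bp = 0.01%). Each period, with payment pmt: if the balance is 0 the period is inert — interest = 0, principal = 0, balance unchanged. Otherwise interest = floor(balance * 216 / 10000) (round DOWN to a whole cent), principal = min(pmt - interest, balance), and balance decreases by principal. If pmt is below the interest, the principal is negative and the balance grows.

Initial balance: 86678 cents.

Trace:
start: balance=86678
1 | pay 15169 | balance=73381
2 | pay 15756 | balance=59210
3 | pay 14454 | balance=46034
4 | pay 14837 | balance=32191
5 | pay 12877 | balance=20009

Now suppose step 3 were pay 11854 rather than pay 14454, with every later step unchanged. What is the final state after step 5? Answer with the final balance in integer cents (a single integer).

22722

(re-executing from step 3 with the substitution; state before step 3: balance=59210)
3 | pay 11854 | balance=48634
4 | pay 14837 | balance=34847
5 | pay 12877 | balance=22722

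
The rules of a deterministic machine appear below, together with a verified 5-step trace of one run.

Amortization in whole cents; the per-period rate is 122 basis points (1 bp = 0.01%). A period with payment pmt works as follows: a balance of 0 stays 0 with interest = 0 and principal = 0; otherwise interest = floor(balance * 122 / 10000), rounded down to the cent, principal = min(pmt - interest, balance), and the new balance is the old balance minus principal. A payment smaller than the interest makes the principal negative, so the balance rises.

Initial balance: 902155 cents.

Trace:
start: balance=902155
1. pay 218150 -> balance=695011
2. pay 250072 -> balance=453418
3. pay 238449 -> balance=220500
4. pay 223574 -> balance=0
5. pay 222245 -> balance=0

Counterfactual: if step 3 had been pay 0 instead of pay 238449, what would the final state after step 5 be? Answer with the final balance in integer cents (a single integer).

21668

(re-executing from step 3 with the substitution; state before step 3: balance=453418)
3. pay 0 -> balance=458949
4. pay 223574 -> balance=240974
5. pay 222245 -> balance=21668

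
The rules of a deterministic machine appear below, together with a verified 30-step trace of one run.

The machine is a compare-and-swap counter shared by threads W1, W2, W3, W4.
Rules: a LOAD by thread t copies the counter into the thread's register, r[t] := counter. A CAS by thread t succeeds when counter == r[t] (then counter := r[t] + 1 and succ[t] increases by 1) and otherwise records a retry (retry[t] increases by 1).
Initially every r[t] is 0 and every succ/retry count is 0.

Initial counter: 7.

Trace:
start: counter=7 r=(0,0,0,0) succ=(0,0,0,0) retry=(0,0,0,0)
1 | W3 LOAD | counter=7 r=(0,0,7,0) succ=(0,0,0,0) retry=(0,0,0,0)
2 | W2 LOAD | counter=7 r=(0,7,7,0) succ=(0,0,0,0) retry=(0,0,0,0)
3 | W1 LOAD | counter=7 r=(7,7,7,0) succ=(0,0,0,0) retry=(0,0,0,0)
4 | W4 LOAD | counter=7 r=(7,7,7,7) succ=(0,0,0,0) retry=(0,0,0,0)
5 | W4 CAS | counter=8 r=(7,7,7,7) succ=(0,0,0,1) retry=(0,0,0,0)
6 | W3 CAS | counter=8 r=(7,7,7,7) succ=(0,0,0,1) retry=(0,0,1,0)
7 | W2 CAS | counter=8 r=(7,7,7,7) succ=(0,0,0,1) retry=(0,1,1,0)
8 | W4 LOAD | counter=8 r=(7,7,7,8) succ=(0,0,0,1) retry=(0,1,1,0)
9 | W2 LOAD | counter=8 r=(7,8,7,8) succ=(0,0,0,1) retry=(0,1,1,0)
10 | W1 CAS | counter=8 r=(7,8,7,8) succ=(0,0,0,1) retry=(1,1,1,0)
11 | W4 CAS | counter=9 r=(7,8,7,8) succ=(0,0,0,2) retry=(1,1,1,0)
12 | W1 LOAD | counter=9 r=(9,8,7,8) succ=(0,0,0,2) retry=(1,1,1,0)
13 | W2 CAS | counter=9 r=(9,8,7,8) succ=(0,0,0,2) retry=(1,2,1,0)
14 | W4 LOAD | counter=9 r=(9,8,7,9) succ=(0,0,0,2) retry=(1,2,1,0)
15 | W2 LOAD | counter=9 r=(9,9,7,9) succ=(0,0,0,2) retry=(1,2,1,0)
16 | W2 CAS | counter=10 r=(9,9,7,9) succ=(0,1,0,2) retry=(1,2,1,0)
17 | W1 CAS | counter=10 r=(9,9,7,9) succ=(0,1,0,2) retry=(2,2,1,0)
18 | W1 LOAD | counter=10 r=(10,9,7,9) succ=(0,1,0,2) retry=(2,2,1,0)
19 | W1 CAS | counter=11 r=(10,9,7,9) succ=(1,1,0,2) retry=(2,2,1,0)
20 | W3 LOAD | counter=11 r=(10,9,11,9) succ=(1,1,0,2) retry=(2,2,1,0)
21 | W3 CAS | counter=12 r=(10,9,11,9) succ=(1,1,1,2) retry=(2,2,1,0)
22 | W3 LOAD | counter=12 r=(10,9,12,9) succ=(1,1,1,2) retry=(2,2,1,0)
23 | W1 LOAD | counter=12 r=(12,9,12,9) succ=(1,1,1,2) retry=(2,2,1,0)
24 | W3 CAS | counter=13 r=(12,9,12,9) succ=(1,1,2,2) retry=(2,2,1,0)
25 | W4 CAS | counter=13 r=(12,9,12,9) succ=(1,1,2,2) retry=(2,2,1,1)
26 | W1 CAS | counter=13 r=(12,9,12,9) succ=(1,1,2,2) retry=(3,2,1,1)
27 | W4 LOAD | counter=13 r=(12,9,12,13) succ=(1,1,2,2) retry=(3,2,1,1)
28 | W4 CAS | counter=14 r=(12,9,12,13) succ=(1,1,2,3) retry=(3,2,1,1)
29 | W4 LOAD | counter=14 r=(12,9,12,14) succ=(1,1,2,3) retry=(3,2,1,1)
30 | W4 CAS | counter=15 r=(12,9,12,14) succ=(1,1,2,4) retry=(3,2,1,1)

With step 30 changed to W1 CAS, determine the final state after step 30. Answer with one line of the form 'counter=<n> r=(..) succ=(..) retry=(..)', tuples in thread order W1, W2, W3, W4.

(re-executing from step 30 with the substitution; state before step 30: counter=14 r=(12,9,12,14) succ=(1,1,2,3) retry=(3,2,1,1))
30 | W1 CAS | counter=14 r=(12,9,12,14) succ=(1,1,2,3) retry=(4,2,1,1)

counter=14 r=(12,9,12,14) succ=(1,1,2,3) retry=(4,2,1,1)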